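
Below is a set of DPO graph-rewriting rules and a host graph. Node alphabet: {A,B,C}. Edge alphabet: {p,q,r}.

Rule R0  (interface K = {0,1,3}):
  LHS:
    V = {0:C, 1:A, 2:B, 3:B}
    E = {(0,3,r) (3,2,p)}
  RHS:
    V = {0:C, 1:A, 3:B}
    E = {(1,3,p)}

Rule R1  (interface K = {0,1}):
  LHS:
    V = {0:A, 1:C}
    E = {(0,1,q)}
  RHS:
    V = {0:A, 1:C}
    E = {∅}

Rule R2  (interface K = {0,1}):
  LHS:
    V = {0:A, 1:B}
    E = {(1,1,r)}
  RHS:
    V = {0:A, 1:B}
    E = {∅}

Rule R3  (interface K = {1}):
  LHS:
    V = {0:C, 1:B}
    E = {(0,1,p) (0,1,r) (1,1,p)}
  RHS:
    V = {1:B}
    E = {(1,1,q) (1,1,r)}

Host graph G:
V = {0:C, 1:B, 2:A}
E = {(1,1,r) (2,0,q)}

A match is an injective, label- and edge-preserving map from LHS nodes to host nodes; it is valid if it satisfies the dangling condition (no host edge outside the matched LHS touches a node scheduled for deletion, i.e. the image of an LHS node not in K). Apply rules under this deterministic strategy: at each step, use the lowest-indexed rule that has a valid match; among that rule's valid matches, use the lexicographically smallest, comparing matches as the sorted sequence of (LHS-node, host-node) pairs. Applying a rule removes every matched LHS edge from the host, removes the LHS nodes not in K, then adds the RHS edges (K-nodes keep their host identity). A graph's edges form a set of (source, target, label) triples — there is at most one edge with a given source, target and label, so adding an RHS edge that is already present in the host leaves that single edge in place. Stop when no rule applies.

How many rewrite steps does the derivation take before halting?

initial: |V|=3 |E|=2  E = 1-r->1 2-q->0
step 1: apply R1 at {0↦2, 1↦0}  → |V|=3 |E|=1  E = 1-r->1
step 2: apply R2 at {0↦2, 1↦1}  → |V|=3 |E|=0  E = ∅
final graph: no rule applies after step 2

Answer: 2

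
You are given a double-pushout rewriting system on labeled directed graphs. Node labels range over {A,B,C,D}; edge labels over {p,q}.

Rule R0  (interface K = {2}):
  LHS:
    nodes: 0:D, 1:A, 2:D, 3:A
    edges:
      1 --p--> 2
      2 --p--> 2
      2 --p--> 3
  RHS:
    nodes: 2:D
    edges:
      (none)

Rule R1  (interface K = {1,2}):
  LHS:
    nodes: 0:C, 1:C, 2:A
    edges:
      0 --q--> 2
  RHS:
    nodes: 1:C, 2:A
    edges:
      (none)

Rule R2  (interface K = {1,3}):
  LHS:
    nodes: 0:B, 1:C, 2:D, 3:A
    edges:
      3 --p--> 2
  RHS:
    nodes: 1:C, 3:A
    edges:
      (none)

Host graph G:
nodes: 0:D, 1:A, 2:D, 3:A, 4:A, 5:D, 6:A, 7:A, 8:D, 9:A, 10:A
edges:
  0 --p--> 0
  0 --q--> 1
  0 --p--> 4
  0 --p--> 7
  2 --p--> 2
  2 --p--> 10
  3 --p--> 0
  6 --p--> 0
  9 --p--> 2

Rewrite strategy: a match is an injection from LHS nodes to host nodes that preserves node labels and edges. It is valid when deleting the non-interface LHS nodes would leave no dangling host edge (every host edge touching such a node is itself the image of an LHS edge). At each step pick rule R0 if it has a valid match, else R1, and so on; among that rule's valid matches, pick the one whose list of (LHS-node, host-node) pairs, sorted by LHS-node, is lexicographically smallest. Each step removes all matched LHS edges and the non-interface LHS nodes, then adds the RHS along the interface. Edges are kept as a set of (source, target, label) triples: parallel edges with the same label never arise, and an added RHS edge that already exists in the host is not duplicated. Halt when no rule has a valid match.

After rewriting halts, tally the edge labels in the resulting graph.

Answer: p:2 q:1

Rewrite trace:
start.  V:11 E:9  edges: 0-p->0 0-q->1 0-p->4 0-p->7 2-p->2 2-p->10 3-p->0 6-p->0 9-p->2
1. fire R0 via {0↦5, 1↦3, 2↦0, 3↦4}  →  V:8 E:6  edges: 0-q->1 0-p->7 2-p->2 2-p->10 6-p->0 9-p->2
2. fire R0 via {0↦8, 1↦9, 2↦2, 3↦10}  →  V:5 E:3  edges: 0-q->1 0-p->7 6-p->0
final graph: no rule applies after step 2
NF edges: [(0, 1, 'q'), (0, 7, 'p'), (6, 0, 'p')]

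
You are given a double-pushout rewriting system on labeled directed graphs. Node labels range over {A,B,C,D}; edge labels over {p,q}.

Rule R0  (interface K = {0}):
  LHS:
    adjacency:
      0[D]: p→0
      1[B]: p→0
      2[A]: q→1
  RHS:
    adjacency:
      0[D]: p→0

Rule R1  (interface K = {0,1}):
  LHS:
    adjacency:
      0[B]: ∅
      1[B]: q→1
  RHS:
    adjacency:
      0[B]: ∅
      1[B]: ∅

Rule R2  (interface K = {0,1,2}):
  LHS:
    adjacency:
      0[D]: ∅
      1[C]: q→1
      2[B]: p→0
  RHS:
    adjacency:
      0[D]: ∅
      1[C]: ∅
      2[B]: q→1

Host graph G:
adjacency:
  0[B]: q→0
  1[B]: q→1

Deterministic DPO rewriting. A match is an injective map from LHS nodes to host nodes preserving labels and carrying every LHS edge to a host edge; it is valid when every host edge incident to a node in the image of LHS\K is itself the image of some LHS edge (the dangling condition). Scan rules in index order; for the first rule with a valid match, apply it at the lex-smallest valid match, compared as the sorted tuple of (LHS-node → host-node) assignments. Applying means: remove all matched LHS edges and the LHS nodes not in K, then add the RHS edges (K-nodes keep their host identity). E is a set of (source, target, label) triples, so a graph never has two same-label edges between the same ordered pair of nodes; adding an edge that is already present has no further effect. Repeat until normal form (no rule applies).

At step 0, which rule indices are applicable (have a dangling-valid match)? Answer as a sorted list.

Answer: [R1]

Rewrite trace:
R0: no valid match — LHS pattern not found
R1: 2 valid matches — {0↦0, 1↦1}, {0↦1, 1↦0}
R2: no valid match — LHS pattern not found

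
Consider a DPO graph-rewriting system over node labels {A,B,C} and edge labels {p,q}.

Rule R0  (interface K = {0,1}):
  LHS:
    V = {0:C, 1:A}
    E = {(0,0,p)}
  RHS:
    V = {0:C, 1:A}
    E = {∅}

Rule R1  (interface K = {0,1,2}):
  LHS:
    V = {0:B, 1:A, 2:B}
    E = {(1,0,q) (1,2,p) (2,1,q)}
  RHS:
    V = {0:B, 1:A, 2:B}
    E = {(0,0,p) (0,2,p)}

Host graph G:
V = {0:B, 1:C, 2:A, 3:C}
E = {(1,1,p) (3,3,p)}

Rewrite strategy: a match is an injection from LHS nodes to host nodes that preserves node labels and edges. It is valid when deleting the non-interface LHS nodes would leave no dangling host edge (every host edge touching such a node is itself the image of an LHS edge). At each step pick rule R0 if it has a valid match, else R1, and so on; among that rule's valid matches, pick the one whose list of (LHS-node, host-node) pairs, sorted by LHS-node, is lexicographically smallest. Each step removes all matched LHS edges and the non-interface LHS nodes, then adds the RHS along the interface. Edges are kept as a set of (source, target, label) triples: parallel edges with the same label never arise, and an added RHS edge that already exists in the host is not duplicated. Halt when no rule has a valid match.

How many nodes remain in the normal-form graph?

initial: |V|=4 |E|=2  E = 1-p->1 3-p->3
step 1: apply R0 at {0↦1, 1↦2}  → |V|=4 |E|=1  E = 3-p->3
step 2: apply R0 at {0↦3, 1↦2}  → |V|=4 |E|=0  E = ∅
normal form: no rule applies after step 2
NF nodes: {0:B, 1:C, 2:A, 3:C}

Answer: 4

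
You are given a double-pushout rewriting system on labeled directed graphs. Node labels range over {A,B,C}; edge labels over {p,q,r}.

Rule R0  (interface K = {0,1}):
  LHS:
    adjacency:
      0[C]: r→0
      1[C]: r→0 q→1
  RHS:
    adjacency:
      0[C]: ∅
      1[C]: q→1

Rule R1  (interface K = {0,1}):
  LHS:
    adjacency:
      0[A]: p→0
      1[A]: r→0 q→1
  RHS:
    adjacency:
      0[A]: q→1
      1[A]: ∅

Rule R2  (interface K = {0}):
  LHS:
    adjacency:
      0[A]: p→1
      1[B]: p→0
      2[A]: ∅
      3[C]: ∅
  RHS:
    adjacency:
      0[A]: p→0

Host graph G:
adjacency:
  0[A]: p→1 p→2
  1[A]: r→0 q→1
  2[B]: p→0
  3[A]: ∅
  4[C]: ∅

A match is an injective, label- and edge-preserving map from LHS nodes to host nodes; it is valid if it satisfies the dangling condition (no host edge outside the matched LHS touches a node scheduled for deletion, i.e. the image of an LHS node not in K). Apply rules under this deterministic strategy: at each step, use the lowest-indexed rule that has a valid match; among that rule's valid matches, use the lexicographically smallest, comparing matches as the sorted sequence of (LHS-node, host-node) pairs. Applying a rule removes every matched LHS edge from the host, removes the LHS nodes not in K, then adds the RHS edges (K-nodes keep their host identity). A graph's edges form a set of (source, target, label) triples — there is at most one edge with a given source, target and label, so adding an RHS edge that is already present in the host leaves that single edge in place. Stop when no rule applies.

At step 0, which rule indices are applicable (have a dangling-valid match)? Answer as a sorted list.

R0: no valid match — LHS pattern not found
R1: no valid match — LHS pattern not found
R2: 1 valid match — {0↦0, 1↦2, 2↦3, 3↦4}

Answer: [R2]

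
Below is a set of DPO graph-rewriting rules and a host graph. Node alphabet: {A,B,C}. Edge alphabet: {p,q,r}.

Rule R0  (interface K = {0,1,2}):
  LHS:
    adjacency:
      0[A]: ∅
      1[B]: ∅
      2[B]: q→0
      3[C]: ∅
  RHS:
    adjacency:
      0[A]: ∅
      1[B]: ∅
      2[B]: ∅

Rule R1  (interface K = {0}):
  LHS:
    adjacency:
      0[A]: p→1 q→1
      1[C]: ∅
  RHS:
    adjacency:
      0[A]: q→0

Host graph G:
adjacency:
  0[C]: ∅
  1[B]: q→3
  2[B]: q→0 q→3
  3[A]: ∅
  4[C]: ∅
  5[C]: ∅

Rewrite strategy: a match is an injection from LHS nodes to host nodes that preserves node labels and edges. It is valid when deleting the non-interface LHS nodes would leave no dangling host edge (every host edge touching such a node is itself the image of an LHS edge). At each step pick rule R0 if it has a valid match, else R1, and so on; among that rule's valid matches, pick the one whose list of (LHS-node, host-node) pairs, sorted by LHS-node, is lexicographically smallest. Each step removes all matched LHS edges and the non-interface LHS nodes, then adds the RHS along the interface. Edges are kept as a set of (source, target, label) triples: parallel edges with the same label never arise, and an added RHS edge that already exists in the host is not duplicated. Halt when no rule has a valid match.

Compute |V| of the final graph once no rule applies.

[0] host  ⇒  6 nodes, 3 edges  {1-q->3 2-q->0 2-q->3}
[1] R0 @ {0↦3, 1↦1, 2↦2, 3↦4}  ⇒  5 nodes, 2 edges  {1-q->3 2-q->0}
[2] R0 @ {0↦3, 1↦2, 2↦1, 3↦5}  ⇒  4 nodes, 1 edges  {2-q->0}
normal form: no rule applies after step 2
NF nodes: {0:C, 1:B, 2:B, 3:A}

Answer: 4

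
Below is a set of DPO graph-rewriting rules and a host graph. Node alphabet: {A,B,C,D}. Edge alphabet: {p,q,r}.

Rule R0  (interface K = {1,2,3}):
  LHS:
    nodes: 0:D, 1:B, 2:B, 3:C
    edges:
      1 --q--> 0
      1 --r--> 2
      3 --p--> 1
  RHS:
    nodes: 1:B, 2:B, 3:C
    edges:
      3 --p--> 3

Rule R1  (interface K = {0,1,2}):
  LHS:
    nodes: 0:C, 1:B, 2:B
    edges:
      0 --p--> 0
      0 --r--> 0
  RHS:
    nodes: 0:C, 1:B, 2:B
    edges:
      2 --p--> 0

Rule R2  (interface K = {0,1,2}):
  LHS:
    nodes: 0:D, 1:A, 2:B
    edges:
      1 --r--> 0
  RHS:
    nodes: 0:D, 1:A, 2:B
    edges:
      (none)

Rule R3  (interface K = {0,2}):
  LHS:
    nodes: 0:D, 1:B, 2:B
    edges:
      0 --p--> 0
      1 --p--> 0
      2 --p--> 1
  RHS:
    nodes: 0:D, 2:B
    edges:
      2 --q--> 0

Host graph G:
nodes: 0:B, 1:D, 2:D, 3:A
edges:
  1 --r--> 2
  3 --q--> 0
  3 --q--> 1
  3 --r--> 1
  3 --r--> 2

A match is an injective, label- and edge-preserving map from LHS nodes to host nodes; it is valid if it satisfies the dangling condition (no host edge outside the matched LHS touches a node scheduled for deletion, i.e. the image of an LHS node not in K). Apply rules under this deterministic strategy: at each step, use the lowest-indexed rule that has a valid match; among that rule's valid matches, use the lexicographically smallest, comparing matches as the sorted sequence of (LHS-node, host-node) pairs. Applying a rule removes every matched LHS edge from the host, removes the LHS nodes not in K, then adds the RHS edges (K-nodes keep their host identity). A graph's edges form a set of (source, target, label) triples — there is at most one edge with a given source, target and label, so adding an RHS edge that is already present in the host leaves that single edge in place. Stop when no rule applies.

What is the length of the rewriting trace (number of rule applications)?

[0] host  ⇒  4 nodes, 5 edges  {1-r->2 3-q->0 3-q->1 3-r->1 3-r->2}
[1] R2 @ {0↦1, 1↦3, 2↦0}  ⇒  4 nodes, 4 edges  {1-r->2 3-q->0 3-q->1 3-r->2}
[2] R2 @ {0↦2, 1↦3, 2↦0}  ⇒  4 nodes, 3 edges  {1-r->2 3-q->0 3-q->1}
normal form: no rule applies after step 2

Answer: 2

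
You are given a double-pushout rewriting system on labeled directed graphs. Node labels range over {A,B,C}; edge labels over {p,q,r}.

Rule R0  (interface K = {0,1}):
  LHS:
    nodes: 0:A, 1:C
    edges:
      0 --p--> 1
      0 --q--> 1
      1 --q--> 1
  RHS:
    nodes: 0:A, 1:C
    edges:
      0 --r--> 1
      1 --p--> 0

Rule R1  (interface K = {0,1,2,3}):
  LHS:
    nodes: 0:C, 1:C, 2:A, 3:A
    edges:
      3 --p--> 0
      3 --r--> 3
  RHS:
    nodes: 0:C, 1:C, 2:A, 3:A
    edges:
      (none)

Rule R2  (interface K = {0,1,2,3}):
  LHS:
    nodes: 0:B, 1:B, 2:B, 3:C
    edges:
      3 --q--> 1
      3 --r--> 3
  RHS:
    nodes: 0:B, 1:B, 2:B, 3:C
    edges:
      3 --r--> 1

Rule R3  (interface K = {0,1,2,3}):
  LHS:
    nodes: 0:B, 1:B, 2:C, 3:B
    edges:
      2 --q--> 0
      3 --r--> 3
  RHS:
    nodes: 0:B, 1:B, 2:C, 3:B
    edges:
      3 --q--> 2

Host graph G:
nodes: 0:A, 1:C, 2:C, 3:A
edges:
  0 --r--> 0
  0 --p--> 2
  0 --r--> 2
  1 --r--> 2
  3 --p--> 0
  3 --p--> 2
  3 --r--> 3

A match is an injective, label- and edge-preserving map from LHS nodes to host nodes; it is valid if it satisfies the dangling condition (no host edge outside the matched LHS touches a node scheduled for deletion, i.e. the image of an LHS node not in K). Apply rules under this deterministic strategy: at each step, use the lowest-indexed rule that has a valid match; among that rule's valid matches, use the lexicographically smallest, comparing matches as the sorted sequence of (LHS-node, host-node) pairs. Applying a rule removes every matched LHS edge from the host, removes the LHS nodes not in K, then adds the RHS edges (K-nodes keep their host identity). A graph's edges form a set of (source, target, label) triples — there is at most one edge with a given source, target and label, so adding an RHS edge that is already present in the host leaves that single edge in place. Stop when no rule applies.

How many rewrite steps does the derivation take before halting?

Answer: 2

Rewrite trace:
initial: |V|=4 |E|=7  E = 0-r->0 0-p->2 0-r->2 1-r->2 3-p->0 3-p->2 3-r->3
step 1: apply R1 at {0↦2, 1↦1, 2↦0, 3↦3}  → |V|=4 |E|=5  E = 0-r->0 0-p->2 0-r->2 1-r->2 3-p->0
step 2: apply R1 at {0↦2, 1↦1, 2↦3, 3↦0}  → |V|=4 |E|=3  E = 0-r->2 1-r->2 3-p->0
normal form: no rule applies after step 2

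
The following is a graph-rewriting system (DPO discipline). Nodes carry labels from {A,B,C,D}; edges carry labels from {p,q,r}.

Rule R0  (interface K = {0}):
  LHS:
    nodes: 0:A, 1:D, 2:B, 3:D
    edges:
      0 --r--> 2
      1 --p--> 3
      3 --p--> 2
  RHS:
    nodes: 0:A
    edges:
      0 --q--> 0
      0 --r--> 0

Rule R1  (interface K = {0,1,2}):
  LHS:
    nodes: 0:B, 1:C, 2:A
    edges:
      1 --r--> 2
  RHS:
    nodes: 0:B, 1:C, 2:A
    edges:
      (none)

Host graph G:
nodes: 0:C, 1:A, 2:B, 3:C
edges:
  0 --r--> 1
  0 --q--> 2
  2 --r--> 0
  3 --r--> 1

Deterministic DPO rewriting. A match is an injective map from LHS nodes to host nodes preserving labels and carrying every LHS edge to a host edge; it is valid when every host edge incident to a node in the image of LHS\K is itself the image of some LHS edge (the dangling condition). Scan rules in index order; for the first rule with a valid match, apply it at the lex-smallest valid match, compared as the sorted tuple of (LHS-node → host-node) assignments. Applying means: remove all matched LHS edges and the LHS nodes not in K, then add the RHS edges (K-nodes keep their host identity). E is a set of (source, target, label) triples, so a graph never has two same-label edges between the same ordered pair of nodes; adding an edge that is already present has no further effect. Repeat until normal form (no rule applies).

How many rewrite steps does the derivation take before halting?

Answer: 2

Steps:
[0] host  ⇒  4 nodes, 4 edges  {0-r->1 0-q->2 2-r->0 3-r->1}
[1] R1 @ {0↦2, 1↦0, 2↦1}  ⇒  4 nodes, 3 edges  {0-q->2 2-r->0 3-r->1}
[2] R1 @ {0↦2, 1↦3, 2↦1}  ⇒  4 nodes, 2 edges  {0-q->2 2-r->0}
halt: no rule applies after step 2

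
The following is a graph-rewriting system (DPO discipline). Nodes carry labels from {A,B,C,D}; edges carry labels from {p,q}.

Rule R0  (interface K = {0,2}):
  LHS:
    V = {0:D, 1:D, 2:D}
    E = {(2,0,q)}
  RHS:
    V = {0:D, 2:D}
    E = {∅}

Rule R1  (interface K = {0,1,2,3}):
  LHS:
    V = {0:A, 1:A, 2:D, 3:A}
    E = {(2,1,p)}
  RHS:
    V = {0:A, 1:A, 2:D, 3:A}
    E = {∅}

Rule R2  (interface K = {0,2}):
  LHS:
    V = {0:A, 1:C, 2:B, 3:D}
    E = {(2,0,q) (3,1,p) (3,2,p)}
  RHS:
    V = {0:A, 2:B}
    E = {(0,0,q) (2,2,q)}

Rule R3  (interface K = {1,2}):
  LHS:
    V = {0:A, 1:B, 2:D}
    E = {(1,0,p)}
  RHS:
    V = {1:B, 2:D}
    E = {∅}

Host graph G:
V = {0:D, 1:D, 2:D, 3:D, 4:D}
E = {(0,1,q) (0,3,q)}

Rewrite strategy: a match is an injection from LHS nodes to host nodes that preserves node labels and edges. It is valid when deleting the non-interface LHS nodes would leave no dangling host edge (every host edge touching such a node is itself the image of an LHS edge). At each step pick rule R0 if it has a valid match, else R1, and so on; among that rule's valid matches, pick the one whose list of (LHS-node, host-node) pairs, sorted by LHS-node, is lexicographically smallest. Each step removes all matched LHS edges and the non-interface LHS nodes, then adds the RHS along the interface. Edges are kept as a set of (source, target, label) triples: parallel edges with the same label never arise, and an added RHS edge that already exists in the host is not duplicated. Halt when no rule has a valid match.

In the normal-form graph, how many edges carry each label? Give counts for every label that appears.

initial: |V|=5 |E|=2  E = 0-q->1 0-q->3
step 1: apply R0 at {0↦1, 1↦2, 2↦0}  → |V|=4 |E|=1  E = 0-q->3
step 2: apply R0 at {0↦3, 1↦1, 2↦0}  → |V|=3 |E|=0  E = ∅
final graph: no rule applies after step 2
NF edges: []

Answer: (no edges)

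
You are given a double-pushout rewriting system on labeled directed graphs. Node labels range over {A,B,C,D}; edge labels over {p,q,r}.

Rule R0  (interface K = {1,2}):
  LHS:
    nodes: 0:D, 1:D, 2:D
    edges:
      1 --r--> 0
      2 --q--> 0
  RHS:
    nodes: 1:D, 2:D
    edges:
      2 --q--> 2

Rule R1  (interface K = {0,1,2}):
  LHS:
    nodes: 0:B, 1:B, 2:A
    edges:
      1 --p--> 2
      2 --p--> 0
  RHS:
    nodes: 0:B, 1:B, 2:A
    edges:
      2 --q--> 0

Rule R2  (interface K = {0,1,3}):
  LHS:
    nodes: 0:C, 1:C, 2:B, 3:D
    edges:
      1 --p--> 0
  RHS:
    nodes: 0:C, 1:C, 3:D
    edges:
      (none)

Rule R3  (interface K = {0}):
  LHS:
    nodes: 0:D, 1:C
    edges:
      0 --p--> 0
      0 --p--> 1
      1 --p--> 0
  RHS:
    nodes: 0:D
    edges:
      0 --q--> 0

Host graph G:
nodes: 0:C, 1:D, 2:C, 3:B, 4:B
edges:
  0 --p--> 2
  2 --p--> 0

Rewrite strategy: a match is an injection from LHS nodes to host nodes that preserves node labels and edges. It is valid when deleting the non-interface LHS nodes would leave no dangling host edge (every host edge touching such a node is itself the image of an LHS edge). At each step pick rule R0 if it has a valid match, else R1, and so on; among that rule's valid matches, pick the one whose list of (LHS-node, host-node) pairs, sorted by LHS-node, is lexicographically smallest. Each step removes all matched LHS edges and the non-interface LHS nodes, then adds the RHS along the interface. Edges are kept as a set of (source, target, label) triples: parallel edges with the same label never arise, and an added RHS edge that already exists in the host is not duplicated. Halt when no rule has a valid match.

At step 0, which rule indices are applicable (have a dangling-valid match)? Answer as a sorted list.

R0: no valid match — LHS pattern not found
R1: no valid match — LHS pattern not found
R2: 4 valid matches — {0↦0, 1↦2, 2↦3, 3↦1}, {0↦0, 1↦2, 2↦4, 3↦1}, {0↦2, 1↦0, 2↦3, 3↦1} (+1 more)
R3: no valid match — LHS pattern not found

Answer: [R2]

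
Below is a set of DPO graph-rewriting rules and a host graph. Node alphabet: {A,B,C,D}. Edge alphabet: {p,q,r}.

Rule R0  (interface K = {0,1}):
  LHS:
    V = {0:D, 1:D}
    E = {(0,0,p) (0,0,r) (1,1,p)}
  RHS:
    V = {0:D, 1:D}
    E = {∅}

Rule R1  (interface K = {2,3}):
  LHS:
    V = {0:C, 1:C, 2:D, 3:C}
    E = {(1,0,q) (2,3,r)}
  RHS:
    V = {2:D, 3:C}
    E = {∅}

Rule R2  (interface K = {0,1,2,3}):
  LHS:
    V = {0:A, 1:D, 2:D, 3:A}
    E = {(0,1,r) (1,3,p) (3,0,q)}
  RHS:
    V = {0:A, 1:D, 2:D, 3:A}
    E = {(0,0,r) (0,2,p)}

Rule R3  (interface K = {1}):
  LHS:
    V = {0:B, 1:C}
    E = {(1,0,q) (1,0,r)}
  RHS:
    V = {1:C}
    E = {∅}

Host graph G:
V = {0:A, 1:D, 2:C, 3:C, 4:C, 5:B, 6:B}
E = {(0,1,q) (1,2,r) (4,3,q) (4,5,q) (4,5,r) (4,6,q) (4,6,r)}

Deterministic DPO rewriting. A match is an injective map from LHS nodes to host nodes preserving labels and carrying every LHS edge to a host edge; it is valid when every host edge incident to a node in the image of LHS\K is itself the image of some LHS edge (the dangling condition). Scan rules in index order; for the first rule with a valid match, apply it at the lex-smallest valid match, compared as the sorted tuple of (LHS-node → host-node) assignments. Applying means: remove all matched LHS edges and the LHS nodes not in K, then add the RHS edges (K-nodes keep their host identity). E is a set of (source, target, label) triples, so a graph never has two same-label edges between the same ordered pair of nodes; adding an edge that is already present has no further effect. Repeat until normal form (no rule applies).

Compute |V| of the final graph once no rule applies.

start.  V:7 E:7  edges: 0-q->1 1-r->2 4-q->3 4-q->5 4-r->5 4-q->6 4-r->6
1. fire R3 via {0↦5, 1↦4}  →  V:6 E:5  edges: 0-q->1 1-r->2 4-q->3 4-q->6 4-r->6
2. fire R3 via {0↦6, 1↦4}  →  V:5 E:3  edges: 0-q->1 1-r->2 4-q->3
3. fire R1 via {0↦3, 1↦4, 2↦1, 3↦2}  →  V:3 E:1  edges: 0-q->1
halt: no rule applies after step 3
NF nodes: {0:A, 1:D, 2:C}

Answer: 3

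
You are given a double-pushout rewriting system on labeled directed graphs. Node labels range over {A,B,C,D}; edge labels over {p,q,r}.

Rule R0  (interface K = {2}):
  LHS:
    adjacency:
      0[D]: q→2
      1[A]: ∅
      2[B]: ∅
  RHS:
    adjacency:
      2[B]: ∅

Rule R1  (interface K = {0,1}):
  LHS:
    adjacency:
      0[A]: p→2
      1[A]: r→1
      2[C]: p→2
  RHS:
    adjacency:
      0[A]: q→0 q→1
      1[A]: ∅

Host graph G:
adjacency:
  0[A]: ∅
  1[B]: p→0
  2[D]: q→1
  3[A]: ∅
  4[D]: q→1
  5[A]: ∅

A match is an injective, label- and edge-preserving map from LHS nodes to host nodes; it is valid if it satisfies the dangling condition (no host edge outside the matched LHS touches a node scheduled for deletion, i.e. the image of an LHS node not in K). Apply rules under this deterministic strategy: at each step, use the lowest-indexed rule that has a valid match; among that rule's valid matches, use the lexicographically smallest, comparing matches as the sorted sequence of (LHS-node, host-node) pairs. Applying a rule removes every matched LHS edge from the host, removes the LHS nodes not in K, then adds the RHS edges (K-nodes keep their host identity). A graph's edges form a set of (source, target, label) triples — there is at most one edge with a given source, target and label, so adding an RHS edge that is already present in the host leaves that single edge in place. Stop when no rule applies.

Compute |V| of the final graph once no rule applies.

start.  V:6 E:3  edges: 1-p->0 2-q->1 4-q->1
1. fire R0 via {0↦2, 1↦3, 2↦1}  →  V:4 E:2  edges: 1-p->0 4-q->1
2. fire R0 via {0↦4, 1↦5, 2↦1}  →  V:2 E:1  edges: 1-p->0
halt: no rule applies after step 2
NF nodes: {0:A, 1:B}

Answer: 2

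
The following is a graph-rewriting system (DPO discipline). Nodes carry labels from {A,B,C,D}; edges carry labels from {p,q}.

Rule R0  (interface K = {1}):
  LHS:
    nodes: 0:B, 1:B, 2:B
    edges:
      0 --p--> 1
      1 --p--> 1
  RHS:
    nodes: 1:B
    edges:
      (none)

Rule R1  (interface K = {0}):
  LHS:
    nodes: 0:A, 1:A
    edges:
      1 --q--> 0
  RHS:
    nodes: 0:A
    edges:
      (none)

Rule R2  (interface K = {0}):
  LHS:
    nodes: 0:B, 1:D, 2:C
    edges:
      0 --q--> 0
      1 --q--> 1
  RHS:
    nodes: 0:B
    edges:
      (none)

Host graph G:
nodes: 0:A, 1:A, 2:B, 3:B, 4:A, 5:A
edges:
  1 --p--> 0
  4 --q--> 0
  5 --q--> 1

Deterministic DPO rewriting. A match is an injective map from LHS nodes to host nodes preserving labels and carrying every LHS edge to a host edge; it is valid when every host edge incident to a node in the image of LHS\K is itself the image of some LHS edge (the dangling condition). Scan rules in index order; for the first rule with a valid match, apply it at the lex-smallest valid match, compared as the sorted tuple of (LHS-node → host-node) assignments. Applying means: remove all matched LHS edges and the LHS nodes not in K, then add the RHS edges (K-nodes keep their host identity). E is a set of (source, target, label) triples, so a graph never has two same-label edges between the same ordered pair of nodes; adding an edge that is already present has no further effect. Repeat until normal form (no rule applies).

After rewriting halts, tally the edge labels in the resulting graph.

Answer: p:1

Rewrite trace:
start.  V:6 E:3  edges: 1-p->0 4-q->0 5-q->1
1. fire R1 via {0↦0, 1↦4}  →  V:5 E:2  edges: 1-p->0 5-q->1
2. fire R1 via {0↦1, 1↦5}  →  V:4 E:1  edges: 1-p->0
final graph: no rule applies after step 2
NF edges: [(1, 0, 'p')]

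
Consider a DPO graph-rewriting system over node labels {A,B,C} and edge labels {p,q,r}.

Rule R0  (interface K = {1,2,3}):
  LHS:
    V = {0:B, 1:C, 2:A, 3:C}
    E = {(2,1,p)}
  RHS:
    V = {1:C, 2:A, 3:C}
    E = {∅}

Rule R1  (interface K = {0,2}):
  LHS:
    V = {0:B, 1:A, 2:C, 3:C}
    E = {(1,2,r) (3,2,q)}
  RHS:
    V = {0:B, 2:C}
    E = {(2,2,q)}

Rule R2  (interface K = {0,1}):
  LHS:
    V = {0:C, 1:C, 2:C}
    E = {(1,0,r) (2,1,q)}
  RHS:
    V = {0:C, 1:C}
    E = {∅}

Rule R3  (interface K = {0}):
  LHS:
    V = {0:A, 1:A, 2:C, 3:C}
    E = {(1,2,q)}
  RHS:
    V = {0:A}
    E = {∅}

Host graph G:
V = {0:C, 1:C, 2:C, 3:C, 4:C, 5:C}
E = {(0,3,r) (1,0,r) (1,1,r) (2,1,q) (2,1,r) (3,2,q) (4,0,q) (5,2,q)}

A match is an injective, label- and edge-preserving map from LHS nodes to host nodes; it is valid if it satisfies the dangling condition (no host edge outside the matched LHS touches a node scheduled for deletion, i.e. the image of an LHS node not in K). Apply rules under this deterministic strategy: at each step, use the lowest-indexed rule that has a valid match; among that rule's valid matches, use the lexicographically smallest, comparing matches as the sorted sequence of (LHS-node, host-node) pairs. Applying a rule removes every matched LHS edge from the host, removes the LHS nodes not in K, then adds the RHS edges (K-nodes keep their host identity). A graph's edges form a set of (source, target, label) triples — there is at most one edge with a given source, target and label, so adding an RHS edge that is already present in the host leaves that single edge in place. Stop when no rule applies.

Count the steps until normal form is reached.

[0] host  ⇒  6 nodes, 8 edges  {0-r->3 1-r->0 1-r->1 2-q->1 2-r->1 3-q->2 4-q->0 5-q->2}
[1] R2 @ {0↦1, 1↦2, 2↦5}  ⇒  5 nodes, 6 edges  {0-r->3 1-r->0 1-r->1 2-q->1 3-q->2 4-q->0}
[2] R2 @ {0↦3, 1↦0, 2↦4}  ⇒  4 nodes, 4 edges  {1-r->0 1-r->1 2-q->1 3-q->2}
halt: no rule applies after step 2

Answer: 2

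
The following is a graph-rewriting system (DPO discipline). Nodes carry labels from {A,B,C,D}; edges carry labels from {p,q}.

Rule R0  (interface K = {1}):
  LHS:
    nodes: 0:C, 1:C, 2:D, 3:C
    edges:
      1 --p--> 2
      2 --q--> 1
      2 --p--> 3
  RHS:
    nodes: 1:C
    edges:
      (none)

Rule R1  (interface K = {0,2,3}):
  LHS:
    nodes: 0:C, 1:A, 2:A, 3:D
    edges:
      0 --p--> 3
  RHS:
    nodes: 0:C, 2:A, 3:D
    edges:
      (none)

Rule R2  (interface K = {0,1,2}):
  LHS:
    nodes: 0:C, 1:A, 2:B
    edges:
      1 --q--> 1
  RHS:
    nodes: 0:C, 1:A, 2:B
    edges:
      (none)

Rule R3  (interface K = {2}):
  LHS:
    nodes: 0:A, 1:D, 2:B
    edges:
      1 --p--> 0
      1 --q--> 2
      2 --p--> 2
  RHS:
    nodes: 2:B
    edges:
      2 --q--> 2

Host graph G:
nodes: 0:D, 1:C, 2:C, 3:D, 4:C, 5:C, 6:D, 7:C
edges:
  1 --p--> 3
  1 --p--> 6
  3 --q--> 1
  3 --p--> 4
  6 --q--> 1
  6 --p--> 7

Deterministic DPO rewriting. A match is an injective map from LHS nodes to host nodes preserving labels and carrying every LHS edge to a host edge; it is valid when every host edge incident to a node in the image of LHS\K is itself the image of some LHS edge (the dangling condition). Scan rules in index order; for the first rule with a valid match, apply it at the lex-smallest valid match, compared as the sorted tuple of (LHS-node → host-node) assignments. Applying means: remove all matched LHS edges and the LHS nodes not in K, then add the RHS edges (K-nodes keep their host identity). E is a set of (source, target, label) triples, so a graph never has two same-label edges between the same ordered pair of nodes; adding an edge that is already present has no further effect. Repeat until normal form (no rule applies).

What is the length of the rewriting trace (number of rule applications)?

start.  V:8 E:6  edges: 1-p->3 1-p->6 3-q->1 3-p->4 6-q->1 6-p->7
1. fire R0 via {0↦2, 1↦1, 2↦3, 3↦4}  →  V:5 E:3  edges: 1-p->6 6-q->1 6-p->7
2. fire R0 via {0↦5, 1↦1, 2↦6, 3↦7}  →  V:2 E:0  edges: ∅
normal form: no rule applies after step 2

Answer: 2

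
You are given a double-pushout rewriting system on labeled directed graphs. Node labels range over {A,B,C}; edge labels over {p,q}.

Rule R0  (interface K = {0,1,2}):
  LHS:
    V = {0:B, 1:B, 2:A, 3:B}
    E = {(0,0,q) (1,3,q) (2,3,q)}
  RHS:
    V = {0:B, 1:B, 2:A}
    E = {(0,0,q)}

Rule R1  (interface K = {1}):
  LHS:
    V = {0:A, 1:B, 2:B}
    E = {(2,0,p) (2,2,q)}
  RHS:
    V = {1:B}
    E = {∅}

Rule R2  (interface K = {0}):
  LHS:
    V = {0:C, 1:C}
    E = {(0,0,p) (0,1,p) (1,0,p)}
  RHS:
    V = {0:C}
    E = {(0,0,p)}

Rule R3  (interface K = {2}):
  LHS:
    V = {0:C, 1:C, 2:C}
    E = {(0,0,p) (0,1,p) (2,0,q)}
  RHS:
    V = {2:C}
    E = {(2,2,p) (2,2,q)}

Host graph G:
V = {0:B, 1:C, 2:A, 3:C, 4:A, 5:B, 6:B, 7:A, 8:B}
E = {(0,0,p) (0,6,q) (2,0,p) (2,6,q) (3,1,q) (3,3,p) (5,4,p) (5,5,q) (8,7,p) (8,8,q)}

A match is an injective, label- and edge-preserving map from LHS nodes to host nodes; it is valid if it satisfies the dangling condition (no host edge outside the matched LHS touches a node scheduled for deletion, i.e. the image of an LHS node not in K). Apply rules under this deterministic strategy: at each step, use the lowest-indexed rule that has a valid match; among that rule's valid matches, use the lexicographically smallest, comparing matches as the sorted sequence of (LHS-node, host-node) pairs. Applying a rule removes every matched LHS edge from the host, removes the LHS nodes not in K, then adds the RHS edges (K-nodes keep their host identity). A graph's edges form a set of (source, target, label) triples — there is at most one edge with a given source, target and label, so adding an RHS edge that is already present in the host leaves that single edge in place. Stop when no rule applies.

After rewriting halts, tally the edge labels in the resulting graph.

initial: |V|=9 |E|=10  E = 0-p->0 0-q->6 2-p->0 2-q->6 3-q->1 3-p->3 5-p->4 5-q->5 8-p->7 8-q->8
step 1: apply R0 at {0↦5, 1↦0, 2↦2, 3↦6}  → |V|=8 |E|=8  E = 0-p->0 2-p->0 3-q->1 3-p->3 5-p->4 5-q->5 8-p->7 8-q->8
step 2: apply R1 at {0↦4, 1↦0, 2↦5}  → |V|=6 |E|=6  E = 0-p->0 2-p->0 3-q->1 3-p->3 8-p->7 8-q->8
step 3: apply R1 at {0↦7, 1↦0, 2↦8}  → |V|=4 |E|=4  E = 0-p->0 2-p->0 3-q->1 3-p->3
normal form: no rule applies after step 3
NF edges: [(0, 0, 'p'), (2, 0, 'p'), (3, 1, 'q'), (3, 3, 'p')]

Answer: p:3 q:1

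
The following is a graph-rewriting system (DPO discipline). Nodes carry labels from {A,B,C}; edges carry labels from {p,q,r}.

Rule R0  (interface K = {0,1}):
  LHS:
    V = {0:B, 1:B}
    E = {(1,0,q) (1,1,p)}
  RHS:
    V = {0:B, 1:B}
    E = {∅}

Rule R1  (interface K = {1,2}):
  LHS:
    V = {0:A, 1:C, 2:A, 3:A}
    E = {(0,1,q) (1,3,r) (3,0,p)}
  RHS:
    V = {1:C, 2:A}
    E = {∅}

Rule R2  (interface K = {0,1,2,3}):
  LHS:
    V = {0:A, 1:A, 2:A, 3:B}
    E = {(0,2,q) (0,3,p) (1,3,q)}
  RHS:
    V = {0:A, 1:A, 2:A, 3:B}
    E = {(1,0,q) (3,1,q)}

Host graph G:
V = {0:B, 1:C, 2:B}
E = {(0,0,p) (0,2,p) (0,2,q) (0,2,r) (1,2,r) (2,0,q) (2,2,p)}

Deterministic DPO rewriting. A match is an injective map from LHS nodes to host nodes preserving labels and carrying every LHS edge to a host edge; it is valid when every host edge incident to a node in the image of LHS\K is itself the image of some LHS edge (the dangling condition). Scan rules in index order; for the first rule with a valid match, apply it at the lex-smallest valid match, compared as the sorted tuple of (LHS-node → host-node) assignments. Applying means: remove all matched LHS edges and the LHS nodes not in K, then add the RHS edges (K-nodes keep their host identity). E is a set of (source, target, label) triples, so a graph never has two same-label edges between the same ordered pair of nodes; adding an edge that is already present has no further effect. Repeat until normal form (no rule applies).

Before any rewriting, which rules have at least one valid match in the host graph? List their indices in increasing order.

R0: 2 valid matches — {0↦0, 1↦2}, {0↦2, 1↦0}
R1: no valid match — LHS pattern not found
R2: no valid match — LHS pattern not found

Answer: [R0]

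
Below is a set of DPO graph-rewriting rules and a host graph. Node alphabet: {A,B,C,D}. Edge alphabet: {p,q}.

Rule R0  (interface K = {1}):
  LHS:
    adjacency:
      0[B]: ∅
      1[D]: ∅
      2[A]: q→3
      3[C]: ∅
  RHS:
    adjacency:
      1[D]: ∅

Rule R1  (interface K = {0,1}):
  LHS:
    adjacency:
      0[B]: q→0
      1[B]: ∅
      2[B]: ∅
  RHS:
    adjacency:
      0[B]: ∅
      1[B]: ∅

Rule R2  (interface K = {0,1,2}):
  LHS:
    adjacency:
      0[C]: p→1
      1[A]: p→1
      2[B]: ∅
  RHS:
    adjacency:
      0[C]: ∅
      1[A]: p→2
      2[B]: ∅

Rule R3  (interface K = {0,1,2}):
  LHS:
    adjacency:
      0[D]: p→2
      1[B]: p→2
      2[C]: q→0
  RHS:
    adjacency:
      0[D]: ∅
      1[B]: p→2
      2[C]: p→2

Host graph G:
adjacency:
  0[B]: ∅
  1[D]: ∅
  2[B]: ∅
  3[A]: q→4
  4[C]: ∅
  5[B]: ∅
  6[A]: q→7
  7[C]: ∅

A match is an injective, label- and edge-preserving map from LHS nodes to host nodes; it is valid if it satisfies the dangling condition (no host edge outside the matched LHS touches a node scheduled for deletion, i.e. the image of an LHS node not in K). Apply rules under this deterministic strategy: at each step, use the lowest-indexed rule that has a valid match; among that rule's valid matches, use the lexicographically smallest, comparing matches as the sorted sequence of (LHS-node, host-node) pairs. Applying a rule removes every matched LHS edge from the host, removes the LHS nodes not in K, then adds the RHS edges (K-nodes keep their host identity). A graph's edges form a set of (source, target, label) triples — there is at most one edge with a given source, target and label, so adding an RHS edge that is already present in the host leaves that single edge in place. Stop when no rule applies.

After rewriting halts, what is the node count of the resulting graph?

start.  V:8 E:2  edges: 3-q->4 6-q->7
1. fire R0 via {0↦0, 1↦1, 2↦3, 3↦4}  →  V:5 E:1  edges: 6-q->7
2. fire R0 via {0↦2, 1↦1, 2↦6, 3↦7}  →  V:2 E:0  edges: ∅
halt: no rule applies after step 2
NF nodes: {1:D, 5:B}

Answer: 2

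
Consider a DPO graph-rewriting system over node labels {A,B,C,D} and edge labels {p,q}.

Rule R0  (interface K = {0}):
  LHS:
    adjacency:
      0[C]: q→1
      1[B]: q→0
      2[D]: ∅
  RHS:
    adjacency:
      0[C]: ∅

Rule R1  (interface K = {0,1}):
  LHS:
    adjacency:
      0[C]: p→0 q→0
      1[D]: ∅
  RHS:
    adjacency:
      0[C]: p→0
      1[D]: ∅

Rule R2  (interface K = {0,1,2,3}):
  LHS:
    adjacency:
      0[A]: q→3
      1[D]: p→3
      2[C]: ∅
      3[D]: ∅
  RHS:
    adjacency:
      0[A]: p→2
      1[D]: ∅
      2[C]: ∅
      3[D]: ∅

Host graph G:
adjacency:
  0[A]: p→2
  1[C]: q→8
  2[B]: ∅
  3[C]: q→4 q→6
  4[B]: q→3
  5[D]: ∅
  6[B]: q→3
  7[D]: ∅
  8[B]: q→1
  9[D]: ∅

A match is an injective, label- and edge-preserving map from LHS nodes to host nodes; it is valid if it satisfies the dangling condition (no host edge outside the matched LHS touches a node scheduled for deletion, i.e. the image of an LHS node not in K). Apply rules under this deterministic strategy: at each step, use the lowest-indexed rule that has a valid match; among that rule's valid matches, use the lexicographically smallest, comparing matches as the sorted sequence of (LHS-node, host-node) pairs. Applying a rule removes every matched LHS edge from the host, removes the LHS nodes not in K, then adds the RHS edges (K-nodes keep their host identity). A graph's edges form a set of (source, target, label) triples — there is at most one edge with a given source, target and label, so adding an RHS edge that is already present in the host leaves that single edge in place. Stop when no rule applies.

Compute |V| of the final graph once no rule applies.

start.  V:10 E:7  edges: 0-p->2 1-q->8 3-q->4 3-q->6 4-q->3 6-q->3 8-q->1
1. fire R0 via {0↦1, 1↦8, 2↦5}  →  V:8 E:5  edges: 0-p->2 3-q->4 3-q->6 4-q->3 6-q->3
2. fire R0 via {0↦3, 1↦4, 2↦7}  →  V:6 E:3  edges: 0-p->2 3-q->6 6-q->3
3. fire R0 via {0↦3, 1↦6, 2↦9}  →  V:4 E:1  edges: 0-p->2
normal form: no rule applies after step 3
NF nodes: {0:A, 1:C, 2:B, 3:C}

Answer: 4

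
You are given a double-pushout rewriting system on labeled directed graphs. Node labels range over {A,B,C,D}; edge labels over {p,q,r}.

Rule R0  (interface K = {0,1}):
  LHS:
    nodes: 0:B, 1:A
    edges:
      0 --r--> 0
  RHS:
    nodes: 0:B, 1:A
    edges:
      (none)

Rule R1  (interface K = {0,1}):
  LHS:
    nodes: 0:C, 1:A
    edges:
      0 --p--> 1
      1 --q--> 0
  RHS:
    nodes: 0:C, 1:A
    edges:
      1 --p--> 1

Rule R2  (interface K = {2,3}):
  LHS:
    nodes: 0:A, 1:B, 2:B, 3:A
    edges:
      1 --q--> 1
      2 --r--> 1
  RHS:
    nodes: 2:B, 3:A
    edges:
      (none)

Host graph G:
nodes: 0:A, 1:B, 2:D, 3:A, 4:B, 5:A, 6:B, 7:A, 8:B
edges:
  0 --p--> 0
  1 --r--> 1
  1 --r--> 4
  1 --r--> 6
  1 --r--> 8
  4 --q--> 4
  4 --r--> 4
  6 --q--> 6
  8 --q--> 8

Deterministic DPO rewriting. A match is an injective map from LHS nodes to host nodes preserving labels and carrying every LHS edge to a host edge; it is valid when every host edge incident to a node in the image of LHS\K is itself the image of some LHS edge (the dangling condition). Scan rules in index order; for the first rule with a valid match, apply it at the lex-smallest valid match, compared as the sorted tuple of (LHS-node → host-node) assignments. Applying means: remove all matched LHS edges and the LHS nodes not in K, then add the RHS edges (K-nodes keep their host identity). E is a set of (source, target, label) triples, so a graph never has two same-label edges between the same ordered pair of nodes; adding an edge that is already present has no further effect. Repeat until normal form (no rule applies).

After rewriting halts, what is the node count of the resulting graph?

initial: |V|=9 |E|=9  E = 0-p->0 1-r->1 1-r->4 1-r->6 1-r->8 4-q->4 4-r->4 6-q->6 8-q->8
step 1: apply R0 at {0↦1, 1↦0}  → |V|=9 |E|=8  E = 0-p->0 1-r->4 1-r->6 1-r->8 4-q->4 4-r->4 6-q->6 8-q->8
step 2: apply R0 at {0↦4, 1↦0}  → |V|=9 |E|=7  E = 0-p->0 1-r->4 1-r->6 1-r->8 4-q->4 6-q->6 8-q->8
step 3: apply R2 at {0↦3, 1↦4, 2↦1, 3↦0}  → |V|=7 |E|=5  E = 0-p->0 1-r->6 1-r->8 6-q->6 8-q->8
step 4: apply R2 at {0↦5, 1↦6, 2↦1, 3↦0}  → |V|=5 |E|=3  E = 0-p->0 1-r->8 8-q->8
step 5: apply R2 at {0↦7, 1↦8, 2↦1, 3↦0}  → |V|=3 |E|=1  E = 0-p->0
normal form: no rule applies after step 5
NF nodes: {0:A, 1:B, 2:D}

Answer: 3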